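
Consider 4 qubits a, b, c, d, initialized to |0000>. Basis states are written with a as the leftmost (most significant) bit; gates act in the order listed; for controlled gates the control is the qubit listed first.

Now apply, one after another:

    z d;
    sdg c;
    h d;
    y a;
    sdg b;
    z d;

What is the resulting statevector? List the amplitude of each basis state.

After the circuit, the state carries amplitude sqrt(2)*I/2 on |1000>, -sqrt(2)*I/2 on |1001>, and 0 on every other basis state.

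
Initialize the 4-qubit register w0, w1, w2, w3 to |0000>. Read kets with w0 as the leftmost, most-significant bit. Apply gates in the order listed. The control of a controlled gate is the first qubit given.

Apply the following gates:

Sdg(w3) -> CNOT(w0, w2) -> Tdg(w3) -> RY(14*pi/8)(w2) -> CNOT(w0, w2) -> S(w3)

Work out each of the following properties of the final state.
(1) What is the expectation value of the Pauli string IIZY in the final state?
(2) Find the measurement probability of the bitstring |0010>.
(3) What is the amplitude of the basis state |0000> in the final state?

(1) The observable IIZY averages to 0.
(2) Outcome |0010> occurs with probability 1/2 - sqrt(2)/4.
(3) |0000> carries amplitude -sqrt(sqrt(2) + 2)/2 in the final state.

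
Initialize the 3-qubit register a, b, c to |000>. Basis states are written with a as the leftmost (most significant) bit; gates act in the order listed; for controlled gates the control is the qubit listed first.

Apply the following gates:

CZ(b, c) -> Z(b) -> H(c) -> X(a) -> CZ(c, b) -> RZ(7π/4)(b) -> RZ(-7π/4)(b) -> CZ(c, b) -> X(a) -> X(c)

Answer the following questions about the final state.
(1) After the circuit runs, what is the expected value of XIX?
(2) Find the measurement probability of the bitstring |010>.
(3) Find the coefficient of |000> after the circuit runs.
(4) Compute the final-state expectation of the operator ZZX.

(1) In the final state, XIX has expectation 0.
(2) The probability of measuring |010> is 0.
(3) |000> carries amplitude sqrt(2)/2 in the final state.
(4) The observable ZZX averages to 1.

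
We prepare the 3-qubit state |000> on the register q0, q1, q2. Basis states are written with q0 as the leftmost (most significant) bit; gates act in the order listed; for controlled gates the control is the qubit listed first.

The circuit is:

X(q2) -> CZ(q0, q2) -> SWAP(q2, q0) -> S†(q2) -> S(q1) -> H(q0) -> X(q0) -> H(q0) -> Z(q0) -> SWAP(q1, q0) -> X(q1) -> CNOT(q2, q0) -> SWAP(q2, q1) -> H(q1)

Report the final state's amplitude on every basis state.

The resulting statevector has amplitude sqrt(2)/2 on |000>, sqrt(2)/2 on |010>, and 0 on every other basis state. Key observation: gates 6-9 undo each other exactly, leaving only the rest of the circuit to track.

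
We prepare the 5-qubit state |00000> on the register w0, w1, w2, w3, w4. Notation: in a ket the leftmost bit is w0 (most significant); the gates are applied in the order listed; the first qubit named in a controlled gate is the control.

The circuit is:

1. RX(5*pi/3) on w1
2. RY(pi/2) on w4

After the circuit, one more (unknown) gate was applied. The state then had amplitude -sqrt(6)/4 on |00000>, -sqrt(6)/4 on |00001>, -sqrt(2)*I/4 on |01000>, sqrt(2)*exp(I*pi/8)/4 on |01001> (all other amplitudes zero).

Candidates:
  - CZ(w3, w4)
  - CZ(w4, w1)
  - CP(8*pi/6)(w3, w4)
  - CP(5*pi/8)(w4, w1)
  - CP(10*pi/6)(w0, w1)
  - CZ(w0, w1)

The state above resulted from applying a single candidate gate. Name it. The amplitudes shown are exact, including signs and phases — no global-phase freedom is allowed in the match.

The unique candidate consistent with the amplitudes is CP(5*pi/8)(w4, w1).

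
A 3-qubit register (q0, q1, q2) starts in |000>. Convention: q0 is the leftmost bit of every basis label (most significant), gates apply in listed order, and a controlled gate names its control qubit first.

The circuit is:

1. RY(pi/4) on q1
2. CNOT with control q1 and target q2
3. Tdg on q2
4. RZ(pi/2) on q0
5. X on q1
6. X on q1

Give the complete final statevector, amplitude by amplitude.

The resulting statevector has amplitude -sqrt(sqrt(2) + 2)*exp(3*I*pi/4)/2 on |000>, -I*sqrt(2 - sqrt(2))/2 on |011>, and 0 on every other basis state.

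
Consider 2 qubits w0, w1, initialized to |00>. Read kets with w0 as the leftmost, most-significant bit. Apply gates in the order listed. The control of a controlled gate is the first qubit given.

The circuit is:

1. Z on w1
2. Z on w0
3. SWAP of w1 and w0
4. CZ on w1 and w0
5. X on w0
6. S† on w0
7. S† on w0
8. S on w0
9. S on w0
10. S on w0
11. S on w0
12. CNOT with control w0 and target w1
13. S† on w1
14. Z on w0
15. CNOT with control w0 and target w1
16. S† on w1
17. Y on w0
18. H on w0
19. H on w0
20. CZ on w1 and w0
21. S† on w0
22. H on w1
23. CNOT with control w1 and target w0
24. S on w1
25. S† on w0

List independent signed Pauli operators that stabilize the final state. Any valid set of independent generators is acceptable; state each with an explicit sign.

The stabilizer group can be generated by +XX, +ZZ, among other valid generating sets.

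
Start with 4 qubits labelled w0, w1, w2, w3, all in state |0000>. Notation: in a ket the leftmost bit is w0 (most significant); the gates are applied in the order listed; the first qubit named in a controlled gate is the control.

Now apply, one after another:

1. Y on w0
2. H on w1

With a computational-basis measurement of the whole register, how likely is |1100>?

The probability of measuring |1100> is 1/2.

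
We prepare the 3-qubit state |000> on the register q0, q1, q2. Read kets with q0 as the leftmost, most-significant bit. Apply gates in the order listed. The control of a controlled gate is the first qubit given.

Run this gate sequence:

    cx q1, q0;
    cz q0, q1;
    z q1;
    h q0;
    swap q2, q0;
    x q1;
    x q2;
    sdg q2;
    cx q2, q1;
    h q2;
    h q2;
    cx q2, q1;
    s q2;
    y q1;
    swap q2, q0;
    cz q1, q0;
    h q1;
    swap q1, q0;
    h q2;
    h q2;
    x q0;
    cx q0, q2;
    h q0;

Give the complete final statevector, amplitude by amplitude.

The final amplitudes are -sqrt(2)*I/4 on |000>, -sqrt(2)*I/4 on |001>, -sqrt(2)*I/4 on |010>, -sqrt(2)*I/4 on |011>, -sqrt(2)*I/4 on |100>, sqrt(2)*I/4 on |101>, -sqrt(2)*I/4 on |110>, sqrt(2)*I/4 on |111>. Key observation: steps 8-13 multiply out to the identity, so the circuit reduces to the remaining gates.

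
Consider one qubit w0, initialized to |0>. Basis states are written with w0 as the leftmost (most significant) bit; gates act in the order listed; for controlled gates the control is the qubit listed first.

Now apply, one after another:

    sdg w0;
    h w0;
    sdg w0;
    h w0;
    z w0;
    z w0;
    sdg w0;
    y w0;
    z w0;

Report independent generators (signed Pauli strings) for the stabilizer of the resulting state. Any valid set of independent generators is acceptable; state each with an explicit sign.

The stabilizer group can be generated by +X, among other valid generating sets.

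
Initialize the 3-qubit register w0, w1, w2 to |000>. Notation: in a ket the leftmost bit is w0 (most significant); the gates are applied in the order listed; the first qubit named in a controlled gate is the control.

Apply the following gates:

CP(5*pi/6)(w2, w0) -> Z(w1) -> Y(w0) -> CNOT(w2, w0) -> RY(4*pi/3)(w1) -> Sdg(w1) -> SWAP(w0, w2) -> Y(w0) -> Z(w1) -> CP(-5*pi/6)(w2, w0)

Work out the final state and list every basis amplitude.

After the circuit, the state carries amplitude -exp(I*pi/6)/2 on |101>, sqrt(3)*exp(2*I*pi/3)/2 on |111>, and 0 on every other basis state.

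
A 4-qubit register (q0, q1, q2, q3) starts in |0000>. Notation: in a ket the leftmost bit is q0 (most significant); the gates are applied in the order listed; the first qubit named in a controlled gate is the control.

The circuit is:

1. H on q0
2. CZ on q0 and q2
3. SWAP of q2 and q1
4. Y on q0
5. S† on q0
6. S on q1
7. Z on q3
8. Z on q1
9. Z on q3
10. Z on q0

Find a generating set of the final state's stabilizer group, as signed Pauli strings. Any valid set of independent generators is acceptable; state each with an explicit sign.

The stabilizer group can be generated by -YIII, +IZII, +IIZI, +IIIZ, among other valid generating sets.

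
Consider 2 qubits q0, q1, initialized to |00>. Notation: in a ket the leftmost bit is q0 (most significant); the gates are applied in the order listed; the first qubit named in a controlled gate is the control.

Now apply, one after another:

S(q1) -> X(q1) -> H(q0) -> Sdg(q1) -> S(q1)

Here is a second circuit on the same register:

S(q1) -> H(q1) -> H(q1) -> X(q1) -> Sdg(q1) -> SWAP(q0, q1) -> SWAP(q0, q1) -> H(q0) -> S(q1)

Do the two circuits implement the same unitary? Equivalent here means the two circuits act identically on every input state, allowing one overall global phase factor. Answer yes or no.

Yes, they are equivalent — the unitaries differ by at most a global phase.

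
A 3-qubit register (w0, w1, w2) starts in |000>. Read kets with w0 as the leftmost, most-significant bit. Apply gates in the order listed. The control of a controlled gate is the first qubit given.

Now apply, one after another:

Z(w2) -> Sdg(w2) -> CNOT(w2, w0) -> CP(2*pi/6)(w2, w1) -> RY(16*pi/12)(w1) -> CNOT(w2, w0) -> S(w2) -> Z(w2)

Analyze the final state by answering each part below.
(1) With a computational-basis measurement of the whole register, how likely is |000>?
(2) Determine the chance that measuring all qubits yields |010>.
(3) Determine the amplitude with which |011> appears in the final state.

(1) The probability of measuring |000> is 1/4.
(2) The probability of measuring |010> is 3/4.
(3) The final state's coefficient on |011> equals 0.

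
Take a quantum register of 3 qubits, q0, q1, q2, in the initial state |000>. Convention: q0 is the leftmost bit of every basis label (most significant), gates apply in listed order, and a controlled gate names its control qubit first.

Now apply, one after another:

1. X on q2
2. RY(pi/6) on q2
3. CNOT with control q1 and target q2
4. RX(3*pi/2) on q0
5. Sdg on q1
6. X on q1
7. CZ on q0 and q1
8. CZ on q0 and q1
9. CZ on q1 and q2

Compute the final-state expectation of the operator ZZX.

In the final state, ZZX has expectation 0. Key observation: gates 7-8 undo each other exactly, leaving only the rest of the circuit to track.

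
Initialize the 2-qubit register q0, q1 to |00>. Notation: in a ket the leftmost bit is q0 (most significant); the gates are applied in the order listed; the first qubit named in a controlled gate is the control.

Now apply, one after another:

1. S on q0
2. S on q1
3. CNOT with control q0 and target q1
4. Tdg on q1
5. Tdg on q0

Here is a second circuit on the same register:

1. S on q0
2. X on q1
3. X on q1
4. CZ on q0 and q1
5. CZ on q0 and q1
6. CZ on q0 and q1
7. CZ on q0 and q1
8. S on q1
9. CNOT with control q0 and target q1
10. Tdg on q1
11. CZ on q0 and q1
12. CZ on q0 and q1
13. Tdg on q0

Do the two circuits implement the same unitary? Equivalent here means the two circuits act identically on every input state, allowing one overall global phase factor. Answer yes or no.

Yes — the two circuits implement the same unitary up to a global phase.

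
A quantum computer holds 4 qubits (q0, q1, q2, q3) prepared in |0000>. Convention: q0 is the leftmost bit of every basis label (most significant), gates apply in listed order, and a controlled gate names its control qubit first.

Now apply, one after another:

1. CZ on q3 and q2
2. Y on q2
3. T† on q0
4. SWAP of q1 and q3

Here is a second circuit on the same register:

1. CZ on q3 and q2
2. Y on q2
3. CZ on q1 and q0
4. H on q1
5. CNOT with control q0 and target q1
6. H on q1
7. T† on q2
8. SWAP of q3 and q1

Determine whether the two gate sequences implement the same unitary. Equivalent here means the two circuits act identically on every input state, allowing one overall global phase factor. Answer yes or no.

No: there is an input state on which the two circuits produce genuinely different outputs (not merely differing by a phase).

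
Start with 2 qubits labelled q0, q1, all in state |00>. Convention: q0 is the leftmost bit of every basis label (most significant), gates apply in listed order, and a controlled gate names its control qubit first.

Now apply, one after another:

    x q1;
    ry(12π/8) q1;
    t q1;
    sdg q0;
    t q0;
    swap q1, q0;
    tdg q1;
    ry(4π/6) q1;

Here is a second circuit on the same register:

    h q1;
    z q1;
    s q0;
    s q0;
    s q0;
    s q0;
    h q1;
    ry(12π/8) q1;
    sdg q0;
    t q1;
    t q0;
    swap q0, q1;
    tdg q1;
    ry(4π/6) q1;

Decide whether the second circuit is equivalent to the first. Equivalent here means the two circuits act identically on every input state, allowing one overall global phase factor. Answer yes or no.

Yes: on every input state the two circuits agree up to one overall phase factor.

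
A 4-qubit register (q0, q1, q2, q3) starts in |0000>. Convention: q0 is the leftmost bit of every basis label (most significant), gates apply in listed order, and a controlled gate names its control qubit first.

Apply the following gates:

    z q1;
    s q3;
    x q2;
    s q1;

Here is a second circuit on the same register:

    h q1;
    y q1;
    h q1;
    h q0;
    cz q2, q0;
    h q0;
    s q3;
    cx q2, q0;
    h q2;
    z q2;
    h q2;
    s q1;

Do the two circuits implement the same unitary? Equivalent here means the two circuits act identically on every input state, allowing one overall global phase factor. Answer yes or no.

No, they are not equivalent — no single phase factor reconciles the two unitaries.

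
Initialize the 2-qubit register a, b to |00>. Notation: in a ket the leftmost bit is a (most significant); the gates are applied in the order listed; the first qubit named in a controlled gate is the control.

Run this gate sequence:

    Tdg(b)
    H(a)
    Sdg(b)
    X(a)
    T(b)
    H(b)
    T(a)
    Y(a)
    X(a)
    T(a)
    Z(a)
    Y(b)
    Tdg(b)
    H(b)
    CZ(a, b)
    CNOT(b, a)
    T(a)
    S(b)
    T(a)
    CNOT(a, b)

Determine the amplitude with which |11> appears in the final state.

The amplitude on |11> is sqrt(2)*(-1 - exp(3*I*pi/4))/4.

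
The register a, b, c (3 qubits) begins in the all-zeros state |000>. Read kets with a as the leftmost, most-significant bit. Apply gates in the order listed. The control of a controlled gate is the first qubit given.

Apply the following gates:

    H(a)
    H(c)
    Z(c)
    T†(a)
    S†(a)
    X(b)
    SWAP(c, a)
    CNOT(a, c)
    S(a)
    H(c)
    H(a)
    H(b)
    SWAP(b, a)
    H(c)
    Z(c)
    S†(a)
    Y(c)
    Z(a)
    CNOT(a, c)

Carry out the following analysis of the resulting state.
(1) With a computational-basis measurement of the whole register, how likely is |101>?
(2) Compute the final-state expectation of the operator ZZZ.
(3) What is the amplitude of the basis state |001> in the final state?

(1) A full measurement returns |101> with probability sqrt(2)/16 + 1/8.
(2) The expectation value of ZZZ is sqrt(2)/2.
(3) The amplitude on |001> is -exp(I*pi/4)/4 + I/4.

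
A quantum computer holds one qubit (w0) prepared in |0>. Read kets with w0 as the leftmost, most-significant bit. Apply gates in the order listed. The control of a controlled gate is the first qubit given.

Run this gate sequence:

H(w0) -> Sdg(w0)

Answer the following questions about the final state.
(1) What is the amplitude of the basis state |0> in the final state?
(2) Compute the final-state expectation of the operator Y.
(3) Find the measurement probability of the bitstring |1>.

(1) |0> carries amplitude sqrt(2)/2 in the final state.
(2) In the final state, Y has expectation -1.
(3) Outcome |1> occurs with probability 1/2.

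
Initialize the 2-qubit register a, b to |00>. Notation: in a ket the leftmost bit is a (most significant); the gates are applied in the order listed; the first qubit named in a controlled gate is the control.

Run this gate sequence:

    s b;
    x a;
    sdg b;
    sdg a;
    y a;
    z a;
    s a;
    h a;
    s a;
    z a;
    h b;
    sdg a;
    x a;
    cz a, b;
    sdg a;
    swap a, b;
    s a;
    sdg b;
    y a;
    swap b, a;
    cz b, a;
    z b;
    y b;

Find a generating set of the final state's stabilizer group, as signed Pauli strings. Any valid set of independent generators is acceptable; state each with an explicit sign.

The stabilizer group can be generated by -XI, -IY, among other valid generating sets.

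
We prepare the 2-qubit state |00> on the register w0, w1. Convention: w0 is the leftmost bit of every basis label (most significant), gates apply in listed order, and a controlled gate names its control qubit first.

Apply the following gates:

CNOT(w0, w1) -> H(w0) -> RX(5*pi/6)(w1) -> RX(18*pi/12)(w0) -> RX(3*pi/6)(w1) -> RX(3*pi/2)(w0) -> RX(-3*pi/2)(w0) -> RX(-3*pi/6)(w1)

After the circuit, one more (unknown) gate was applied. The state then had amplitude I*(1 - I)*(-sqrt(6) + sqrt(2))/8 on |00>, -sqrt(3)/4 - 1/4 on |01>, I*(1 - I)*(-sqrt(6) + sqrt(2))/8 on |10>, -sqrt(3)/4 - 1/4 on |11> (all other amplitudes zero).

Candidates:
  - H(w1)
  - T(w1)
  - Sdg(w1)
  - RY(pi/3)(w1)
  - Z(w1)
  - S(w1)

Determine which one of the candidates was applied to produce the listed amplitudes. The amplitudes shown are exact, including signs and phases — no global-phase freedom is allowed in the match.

It was T(w1) that produced the state shown. Key observation: gates 5-8 undo each other exactly, leaving only the rest of the circuit to track.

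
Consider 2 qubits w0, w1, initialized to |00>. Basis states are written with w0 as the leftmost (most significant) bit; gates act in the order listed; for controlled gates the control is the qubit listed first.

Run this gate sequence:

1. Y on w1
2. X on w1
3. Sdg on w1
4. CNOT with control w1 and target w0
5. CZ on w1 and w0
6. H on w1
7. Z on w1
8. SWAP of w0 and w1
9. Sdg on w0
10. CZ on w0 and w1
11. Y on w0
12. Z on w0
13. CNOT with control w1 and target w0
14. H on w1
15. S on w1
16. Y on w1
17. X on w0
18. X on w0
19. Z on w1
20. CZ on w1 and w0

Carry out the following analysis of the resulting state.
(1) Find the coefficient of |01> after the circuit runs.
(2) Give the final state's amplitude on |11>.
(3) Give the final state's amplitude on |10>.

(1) The final state's coefficient on |01> equals 1/2.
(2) The final state's coefficient on |11> equals I/2.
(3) |10> carries amplitude 1/2 in the final state.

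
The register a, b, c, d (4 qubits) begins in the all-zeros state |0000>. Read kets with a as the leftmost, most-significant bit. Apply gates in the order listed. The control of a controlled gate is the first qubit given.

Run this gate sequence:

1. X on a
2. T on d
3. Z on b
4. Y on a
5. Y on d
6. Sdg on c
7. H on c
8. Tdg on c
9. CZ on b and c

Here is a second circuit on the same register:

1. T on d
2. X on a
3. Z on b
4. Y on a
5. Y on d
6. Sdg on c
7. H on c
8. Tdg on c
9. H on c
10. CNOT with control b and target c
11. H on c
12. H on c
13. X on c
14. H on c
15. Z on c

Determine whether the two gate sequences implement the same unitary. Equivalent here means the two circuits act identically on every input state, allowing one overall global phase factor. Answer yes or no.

Yes, they are equivalent — the unitaries differ by at most a global phase.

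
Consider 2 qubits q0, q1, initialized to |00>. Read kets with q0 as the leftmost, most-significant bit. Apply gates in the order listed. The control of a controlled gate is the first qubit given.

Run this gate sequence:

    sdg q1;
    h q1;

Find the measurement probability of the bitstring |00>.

Outcome |00> occurs with probability 1/2.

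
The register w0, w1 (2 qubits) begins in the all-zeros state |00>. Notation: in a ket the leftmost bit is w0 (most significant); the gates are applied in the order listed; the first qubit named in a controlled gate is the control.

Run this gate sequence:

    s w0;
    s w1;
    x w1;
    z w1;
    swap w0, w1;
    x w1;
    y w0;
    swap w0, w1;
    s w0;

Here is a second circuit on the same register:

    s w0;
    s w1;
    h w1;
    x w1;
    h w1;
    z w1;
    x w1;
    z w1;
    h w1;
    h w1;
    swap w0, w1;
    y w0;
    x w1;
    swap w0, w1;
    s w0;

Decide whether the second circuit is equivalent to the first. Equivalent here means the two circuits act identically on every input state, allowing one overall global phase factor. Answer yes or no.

Yes, they are equivalent — the unitaries differ by at most a global phase.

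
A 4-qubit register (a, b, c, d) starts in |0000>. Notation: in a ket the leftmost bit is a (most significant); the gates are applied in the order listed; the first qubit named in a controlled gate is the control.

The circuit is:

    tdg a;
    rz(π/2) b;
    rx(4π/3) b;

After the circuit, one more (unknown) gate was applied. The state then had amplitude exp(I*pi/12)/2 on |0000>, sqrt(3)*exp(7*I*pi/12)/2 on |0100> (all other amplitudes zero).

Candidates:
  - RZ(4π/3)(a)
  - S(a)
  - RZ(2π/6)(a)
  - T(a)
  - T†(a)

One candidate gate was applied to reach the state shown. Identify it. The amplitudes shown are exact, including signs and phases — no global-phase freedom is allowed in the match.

The unique candidate consistent with the amplitudes is RZ(4π/3)(a).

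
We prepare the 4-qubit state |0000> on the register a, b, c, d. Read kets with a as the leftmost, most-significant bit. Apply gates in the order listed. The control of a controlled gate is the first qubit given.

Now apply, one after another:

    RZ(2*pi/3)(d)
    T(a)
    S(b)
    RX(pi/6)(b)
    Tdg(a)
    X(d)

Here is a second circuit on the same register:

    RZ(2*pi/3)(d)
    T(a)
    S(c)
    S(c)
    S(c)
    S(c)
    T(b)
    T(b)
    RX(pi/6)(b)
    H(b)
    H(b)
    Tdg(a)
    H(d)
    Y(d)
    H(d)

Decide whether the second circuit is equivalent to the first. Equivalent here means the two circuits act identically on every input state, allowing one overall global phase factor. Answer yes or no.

No: there is an input state on which the two circuits produce genuinely different outputs (not merely differing by a phase).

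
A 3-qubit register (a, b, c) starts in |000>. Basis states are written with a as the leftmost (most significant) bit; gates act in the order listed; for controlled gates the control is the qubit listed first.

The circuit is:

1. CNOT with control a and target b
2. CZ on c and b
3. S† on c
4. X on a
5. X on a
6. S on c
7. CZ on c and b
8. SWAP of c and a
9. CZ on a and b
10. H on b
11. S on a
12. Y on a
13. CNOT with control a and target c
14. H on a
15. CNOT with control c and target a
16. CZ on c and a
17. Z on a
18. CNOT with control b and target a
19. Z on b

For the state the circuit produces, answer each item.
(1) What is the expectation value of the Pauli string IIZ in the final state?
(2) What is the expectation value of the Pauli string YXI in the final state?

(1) The observable IIZ averages to -1. Key observation: gates 2-7 undo each other exactly, leaving only the rest of the circuit to track.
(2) The observable YXI averages to 0.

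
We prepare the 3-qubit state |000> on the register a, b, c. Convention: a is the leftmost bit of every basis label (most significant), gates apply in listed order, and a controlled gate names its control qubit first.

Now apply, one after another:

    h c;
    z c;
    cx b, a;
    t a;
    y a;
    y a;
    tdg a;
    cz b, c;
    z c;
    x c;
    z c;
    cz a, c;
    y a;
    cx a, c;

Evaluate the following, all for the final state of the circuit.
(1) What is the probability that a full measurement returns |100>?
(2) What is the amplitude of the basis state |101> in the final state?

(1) A full measurement returns |100> with probability 1/2. Key observation: steps 4-7 multiply out to the identity, so the circuit reduces to the remaining gates.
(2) |101> carries amplitude sqrt(2)*I/2 in the final state.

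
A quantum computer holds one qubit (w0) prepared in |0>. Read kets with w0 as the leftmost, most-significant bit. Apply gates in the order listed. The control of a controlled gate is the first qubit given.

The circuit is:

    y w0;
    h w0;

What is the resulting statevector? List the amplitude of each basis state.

The resulting statevector has amplitude sqrt(2)*I/2 on |0>, -sqrt(2)*I/2 on |1>.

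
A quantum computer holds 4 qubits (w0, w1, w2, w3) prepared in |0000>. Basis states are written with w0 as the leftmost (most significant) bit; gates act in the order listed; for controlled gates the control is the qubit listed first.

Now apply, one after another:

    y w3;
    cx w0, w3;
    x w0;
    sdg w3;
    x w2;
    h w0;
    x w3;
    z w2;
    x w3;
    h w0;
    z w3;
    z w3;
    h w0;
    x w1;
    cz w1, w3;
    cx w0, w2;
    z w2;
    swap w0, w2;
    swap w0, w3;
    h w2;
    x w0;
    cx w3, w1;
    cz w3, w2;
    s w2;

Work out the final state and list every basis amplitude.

After the circuit, the state carries amplitude -1/2 on |0001>, I/2 on |0011>, -1/2 on |0100>, I/2 on |0110>, and 0 on every other basis state.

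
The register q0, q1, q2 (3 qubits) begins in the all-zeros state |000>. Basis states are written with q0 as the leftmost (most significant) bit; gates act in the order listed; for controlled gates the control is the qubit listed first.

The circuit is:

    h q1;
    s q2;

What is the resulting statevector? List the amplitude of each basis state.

The final amplitudes are sqrt(2)/2 on |000>, sqrt(2)/2 on |010>, and 0 on every other basis state.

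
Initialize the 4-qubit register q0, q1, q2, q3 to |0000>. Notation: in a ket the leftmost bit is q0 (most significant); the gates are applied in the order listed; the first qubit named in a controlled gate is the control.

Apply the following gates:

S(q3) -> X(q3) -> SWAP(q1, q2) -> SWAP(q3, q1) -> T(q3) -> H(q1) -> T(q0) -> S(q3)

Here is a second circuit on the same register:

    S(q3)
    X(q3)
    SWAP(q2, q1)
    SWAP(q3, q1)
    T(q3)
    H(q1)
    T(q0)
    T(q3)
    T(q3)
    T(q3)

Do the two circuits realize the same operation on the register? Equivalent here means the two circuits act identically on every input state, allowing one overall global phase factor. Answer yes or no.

No, they are not equivalent — no single phase factor reconciles the two unitaries.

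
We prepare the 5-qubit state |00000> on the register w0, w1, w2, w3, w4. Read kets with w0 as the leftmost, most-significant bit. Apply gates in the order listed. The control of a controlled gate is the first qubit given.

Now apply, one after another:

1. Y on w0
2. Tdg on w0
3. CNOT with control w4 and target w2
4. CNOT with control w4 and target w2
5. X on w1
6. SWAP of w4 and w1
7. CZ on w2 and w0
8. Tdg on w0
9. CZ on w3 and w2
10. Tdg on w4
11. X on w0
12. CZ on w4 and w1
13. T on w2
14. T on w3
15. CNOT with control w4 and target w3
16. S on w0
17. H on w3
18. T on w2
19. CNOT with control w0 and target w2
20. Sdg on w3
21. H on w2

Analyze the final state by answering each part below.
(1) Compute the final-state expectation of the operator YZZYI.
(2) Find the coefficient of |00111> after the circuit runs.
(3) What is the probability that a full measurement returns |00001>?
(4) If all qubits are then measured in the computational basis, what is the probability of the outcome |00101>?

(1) The observable YZZYI averages to 0. Key observation: the block from step 3 through step 4 cancels to the identity and can be dropped.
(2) |00111> carries amplitude exp(I*pi/4)/2 in the final state.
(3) A full measurement returns |00001> with probability 1/4.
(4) The probability of measuring |00101> is 1/4.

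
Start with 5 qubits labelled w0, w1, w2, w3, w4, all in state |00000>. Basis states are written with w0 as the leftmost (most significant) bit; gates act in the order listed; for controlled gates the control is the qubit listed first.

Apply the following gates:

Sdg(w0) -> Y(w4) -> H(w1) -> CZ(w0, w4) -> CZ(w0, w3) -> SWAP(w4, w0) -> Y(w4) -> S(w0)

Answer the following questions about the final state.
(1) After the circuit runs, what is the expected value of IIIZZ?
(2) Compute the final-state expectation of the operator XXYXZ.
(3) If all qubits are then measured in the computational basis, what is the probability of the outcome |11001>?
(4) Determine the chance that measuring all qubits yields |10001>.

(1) The observable IIIZZ averages to -1.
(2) In the final state, XXYXZ has expectation 0.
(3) A full measurement returns |11001> with probability 1/2.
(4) A full measurement returns |10001> with probability 1/2.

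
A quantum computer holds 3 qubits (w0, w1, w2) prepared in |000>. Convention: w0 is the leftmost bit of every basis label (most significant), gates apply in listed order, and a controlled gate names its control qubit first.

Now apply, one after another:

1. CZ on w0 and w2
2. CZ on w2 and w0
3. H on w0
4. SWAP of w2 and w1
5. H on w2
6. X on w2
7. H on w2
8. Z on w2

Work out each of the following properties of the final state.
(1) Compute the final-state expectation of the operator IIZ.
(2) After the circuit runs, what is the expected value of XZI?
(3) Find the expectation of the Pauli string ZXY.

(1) In the final state, IIZ has expectation 1. Key observation: steps 5-8 multiply out to the identity, so the circuit reduces to the remaining gates.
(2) The expectation value of XZI is 1.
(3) The expectation value of ZXY is 0.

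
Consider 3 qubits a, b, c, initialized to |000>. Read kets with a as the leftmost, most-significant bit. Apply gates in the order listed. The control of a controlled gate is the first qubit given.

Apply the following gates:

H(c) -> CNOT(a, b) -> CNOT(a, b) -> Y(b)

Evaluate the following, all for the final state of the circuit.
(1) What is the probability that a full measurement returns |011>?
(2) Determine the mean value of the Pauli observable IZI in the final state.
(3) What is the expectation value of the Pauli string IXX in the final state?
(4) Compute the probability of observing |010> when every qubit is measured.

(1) The probability of measuring |011> is 1/2. Key observation: the block from step 2 through step 3 cancels to the identity and can be dropped.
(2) In the final state, IZI has expectation -1.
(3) In the final state, IXX has expectation 0.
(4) Outcome |010> occurs with probability 1/2.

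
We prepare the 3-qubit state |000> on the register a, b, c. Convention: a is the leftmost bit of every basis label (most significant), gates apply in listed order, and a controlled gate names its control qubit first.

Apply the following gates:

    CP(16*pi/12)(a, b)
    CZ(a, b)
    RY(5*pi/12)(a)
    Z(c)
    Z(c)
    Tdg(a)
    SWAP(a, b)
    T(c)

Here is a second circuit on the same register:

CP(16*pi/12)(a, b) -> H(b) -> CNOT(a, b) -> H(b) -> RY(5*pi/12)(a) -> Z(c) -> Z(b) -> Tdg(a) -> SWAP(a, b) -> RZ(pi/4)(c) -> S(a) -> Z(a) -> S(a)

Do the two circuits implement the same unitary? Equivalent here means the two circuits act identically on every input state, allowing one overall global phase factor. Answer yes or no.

No — the two circuits implement different unitaries, even allowing a global phase.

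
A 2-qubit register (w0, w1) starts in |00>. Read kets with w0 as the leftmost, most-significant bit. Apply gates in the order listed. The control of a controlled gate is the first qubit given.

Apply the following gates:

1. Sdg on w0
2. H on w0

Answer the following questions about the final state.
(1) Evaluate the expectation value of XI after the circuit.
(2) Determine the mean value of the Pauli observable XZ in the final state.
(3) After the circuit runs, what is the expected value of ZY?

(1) In the final state, XI has expectation 1.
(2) The observable XZ averages to 1.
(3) The expectation value of ZY is 0.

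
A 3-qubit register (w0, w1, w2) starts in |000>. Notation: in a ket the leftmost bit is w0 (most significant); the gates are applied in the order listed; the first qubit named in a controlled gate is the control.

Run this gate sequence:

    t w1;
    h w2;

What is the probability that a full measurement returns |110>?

The probability of measuring |110> is 0.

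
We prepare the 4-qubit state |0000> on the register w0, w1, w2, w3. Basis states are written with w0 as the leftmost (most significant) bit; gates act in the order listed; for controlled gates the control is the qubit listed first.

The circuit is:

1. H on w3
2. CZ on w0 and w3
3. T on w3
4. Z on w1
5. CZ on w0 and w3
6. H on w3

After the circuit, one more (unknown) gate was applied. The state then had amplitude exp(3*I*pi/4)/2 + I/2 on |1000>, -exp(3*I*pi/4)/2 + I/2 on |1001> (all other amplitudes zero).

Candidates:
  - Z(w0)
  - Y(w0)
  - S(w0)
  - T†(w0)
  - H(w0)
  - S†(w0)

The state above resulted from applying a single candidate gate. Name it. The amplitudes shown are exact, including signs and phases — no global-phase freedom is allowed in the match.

The unique candidate consistent with the amplitudes is Y(w0).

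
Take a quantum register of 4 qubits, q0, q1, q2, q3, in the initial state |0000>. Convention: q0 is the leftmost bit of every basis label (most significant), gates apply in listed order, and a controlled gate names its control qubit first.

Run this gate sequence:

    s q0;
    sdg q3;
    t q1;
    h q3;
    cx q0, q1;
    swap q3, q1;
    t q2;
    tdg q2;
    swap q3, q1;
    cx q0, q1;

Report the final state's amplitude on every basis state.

After the circuit, the state carries amplitude sqrt(2)/2 on |0000>, sqrt(2)/2 on |0001>, and 0 on every other basis state.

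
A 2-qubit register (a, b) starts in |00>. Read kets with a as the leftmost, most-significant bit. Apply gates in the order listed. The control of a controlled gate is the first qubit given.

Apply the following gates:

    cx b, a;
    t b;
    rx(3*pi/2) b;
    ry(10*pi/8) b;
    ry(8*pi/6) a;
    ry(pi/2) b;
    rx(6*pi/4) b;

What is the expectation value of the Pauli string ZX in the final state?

The expectation value of ZX is 0.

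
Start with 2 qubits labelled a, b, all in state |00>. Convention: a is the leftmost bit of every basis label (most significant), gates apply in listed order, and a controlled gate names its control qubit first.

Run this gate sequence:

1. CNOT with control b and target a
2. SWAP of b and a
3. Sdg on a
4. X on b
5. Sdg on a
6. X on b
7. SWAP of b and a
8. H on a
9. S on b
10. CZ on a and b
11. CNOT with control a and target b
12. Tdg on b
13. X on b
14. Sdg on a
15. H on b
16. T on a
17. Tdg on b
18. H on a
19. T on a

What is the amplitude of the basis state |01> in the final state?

The final state's coefficient on |01> equals -1/2.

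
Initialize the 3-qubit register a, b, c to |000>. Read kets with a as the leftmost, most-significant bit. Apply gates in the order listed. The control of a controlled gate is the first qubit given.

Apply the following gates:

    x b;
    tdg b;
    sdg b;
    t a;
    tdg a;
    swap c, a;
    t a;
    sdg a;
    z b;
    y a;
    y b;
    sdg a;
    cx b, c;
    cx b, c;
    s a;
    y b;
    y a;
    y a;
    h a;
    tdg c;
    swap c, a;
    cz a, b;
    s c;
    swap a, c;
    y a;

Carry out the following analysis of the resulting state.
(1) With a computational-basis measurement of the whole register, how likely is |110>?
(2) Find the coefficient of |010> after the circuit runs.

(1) Outcome |110> occurs with probability 1/2. Key observation: the block from step 10 through step 17 cancels to the identity and can be dropped.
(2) |010> carries amplitude -sqrt(2)*exp(3*I*pi/4)/2 in the final state.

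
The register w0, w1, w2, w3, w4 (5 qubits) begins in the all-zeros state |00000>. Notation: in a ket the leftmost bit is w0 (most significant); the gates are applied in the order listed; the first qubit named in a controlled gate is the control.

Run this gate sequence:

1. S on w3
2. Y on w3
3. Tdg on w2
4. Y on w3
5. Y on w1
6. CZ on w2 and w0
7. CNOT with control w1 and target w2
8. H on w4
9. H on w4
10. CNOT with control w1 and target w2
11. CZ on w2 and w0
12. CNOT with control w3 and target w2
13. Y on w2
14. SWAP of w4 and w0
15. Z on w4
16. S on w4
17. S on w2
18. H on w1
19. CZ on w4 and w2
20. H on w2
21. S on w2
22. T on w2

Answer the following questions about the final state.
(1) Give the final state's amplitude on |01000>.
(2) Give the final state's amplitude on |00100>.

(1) |01000> carries amplitude I/2 in the final state. Key observation: gates 6-11 undo each other exactly, leaving only the rest of the circuit to track.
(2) |00100> carries amplitude -exp(I*pi/4)/2 in the final state.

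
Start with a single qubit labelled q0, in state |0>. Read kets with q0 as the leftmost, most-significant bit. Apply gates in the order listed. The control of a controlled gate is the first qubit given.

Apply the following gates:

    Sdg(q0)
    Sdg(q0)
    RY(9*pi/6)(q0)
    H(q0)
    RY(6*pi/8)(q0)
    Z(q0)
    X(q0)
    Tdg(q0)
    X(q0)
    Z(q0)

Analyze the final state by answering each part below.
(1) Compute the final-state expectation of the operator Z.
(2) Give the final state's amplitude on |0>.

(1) In the final state, Z has expectation sqrt(2)/2.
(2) The final state's coefficient on |0> equals -sqrt(sqrt(2) + 2)*exp(3*I*pi/4)/2.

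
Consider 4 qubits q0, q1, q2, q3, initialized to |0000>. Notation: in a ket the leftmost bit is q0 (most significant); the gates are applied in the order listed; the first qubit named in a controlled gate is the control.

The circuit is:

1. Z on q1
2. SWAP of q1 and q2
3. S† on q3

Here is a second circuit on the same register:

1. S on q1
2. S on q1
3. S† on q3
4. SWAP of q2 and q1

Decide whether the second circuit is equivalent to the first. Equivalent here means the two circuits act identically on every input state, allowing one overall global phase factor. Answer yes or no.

Yes, they are equivalent — the unitaries differ by at most a global phase.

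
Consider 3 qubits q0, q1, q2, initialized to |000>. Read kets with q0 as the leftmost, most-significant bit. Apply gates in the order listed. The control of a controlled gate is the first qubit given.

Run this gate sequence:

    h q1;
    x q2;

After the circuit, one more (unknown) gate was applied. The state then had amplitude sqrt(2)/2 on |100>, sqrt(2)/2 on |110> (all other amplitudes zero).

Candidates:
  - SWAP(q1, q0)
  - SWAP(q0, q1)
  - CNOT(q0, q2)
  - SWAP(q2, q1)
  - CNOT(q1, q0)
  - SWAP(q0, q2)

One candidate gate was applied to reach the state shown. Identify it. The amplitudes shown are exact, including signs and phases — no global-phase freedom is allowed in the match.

The unique candidate consistent with the amplitudes is SWAP(q0, q2).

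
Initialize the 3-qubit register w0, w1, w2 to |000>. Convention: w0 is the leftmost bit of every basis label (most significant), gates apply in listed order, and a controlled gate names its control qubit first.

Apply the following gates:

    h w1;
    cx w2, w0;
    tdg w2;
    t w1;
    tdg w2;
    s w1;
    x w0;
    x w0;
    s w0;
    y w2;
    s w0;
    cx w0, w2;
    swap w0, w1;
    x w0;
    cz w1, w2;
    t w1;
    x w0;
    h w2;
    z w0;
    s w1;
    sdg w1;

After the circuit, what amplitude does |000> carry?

The amplitude on |000> is I/2. Key observation: the block from step 20 through step 21 cancels to the identity and can be dropped.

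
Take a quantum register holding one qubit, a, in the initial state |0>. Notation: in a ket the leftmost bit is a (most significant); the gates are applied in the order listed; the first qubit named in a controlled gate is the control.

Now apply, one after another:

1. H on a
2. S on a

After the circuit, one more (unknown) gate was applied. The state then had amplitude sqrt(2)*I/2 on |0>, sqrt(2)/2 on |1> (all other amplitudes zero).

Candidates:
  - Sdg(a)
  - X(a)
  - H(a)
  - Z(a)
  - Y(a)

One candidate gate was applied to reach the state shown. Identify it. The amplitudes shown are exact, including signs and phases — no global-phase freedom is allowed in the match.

It was X(a) that produced the state shown.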